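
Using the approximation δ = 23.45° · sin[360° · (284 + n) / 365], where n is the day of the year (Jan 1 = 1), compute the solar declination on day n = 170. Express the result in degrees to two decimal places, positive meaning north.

+23.43°

360 × (284 + 170) / 365 = 447.781°; sin(447.781°) = 0.9993.
δ = 23.45 × 0.9993 = 23.434° ≈ +23.43°.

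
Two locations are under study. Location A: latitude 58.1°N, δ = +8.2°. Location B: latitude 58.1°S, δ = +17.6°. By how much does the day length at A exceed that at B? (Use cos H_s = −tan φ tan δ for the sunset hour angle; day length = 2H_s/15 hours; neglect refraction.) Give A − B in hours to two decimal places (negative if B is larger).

+5.87 h

A: H_s = arccos(−tan 58.1° · tan 8.2°) = 103.39°, so 2H_s/15 = 13.7853 h.
B: H_s = arccos(−tan -58.1° · tan 17.6°) = 59.36°, so 2H_s/15 = 7.9147 h.
A − B = 13.7853 − 7.9147 = 5.8706 h.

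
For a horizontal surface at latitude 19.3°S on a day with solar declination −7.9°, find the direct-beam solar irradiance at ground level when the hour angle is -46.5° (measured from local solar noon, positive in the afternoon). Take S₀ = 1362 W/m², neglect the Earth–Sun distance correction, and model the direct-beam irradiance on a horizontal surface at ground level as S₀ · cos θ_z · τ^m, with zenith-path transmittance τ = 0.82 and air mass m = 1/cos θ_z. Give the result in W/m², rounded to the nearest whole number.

With φ = -19.3°, δ = -7.9°, H = -46.50°: sin φ sin δ = 0.0454, cos φ cos δ cos H = 0.6435, so cos θ_z = 0.6889.
Air mass m = 1/cos θ_z = 1/0.6889 = 1.452; τ^m = 0.82^1.452 = 0.7496.
Surface direct beam = 1362 × 0.6889 × 0.7496 = 703.34 W/m².

703 W/m²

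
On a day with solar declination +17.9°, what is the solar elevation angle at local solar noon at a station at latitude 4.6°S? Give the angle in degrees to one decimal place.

67.5°

At local solar noon the hour angle is zero, so the elevation is 90° − |φ − δ| = 90° − |-4.6° − (17.9°)| = 90° − 22.5° = 67.5°.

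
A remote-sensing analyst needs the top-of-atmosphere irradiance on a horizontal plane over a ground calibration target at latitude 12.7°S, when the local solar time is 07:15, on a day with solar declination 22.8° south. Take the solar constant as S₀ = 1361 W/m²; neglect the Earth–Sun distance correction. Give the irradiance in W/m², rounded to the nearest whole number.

509 W/m²

Hour angle H = 15° × (7.25 − 12) = -71.25°.
With φ = -12.7°, δ = -22.8°, H = -71.25°: sin φ sin δ = 0.0852, cos φ cos δ cos H = 0.2891, so cos θ_z = 0.3743.
Top-of-atmosphere irradiance = S₀ cos θ_z = 1361 × 0.3743 = 509.42 W/m².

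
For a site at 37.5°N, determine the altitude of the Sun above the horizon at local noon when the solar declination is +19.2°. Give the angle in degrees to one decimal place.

At local solar noon the hour angle is zero, so the elevation is 90° − |φ − δ| = 90° − |37.5° − (19.2°)| = 90° − 18.3° = 71.7°.

71.7°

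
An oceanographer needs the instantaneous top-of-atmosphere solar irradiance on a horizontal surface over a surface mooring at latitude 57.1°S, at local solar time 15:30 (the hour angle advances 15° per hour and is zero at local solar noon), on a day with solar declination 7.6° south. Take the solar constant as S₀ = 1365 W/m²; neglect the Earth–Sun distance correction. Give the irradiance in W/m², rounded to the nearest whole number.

599 W/m²

Hour angle H = 15° × (15.5 − 12) = 52.50°.
cos θ_z = sin φ sin δ + cos φ cos δ cos H = (-0.8396)(-0.1323) + (0.5432)(0.9912)(0.6088) = 0.4389.
Top-of-atmosphere irradiance = S₀ cos θ_z = 1365 × 0.4389 = 599.10 W/m².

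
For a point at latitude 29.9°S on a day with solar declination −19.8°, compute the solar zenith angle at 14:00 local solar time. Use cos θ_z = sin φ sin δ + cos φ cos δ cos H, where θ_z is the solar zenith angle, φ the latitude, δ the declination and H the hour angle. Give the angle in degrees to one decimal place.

28.9°

Hour angle H = 15° × (14 − 12) = 30.00°.
With φ = -29.9°, δ = -19.8°, H = 30.00°: sin φ sin δ = 0.1689, cos φ cos δ cos H = 0.7064, so cos θ_z = 0.8753.
θ_z = arccos(0.8753) = 28.92°.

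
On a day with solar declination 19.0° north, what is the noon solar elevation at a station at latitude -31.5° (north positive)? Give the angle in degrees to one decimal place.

At local solar noon the hour angle is zero, so the elevation is 90° − |φ − δ| = 90° − |-31.5° − (19.0°)| = 90° − 50.5° = 39.5°.

39.5°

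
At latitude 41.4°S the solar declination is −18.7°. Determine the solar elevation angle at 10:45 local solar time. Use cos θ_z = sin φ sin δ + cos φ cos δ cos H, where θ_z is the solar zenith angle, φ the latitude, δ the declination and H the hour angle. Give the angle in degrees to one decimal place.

62.2°

Hour angle H = 15° × (10.75 − 12) = -18.75°.
cos θ_z = sin(-41.4°) sin(-18.7°) + cos(-41.4°) cos(-18.7°) cos(-18.75°) = 0.2120 + 0.6728 = 0.8848.
θ_z = arccos(0.8848) = 27.77°, so the elevation is 90° − 27.77° = 62.23°.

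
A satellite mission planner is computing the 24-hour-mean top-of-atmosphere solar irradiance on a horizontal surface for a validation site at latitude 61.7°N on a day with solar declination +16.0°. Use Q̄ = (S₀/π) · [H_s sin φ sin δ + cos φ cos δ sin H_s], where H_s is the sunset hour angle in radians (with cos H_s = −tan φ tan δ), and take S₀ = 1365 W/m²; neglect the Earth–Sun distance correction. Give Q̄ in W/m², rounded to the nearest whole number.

cos H_s = −tan(61.7°) · tan(16.0°) = -0.5325, so H_s = arccos(-0.5325) = 122.17°. In radians, H_s = 2.1323.
H_s sin φ sin δ = 2.1323 × 0.8805 × 0.2756 = 0.5174.
cos φ cos δ sin H_s = 0.4741 × 0.9613 × 0.8465 = 0.3858.
Q̄ = (1365/π) × (0.5174 + 0.3858) = 434.49 × 0.9032 = 392.43 W/m².

392 W/m²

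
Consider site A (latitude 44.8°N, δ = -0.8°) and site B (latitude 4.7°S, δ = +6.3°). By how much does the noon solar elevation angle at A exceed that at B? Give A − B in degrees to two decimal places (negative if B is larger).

-34.60°

A: 90° − |44.8 − (-0.8)| = 44.40°.
B: 90° − |-4.7 − (6.3)| = 79.00°.
A − B = 44.40 − 79.00 = -34.60°.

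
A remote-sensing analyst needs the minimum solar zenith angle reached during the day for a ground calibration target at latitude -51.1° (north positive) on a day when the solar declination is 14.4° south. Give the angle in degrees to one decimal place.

At local solar noon the hour angle is zero, so the zenith angle is |φ − δ| = |-51.1° − (-14.4°)| = 36.7°.

36.7°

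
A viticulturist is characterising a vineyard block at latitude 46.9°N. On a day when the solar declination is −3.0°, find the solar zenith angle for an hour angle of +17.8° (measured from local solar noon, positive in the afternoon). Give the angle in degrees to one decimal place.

cos θ_z = sin(46.9°) sin(-3.0°) + cos(46.9°) cos(-3.0°) cos(17.80°) = -0.0382 + 0.6497 = 0.6115.
θ_z = arccos(0.6115) = 52.30°.

52.3°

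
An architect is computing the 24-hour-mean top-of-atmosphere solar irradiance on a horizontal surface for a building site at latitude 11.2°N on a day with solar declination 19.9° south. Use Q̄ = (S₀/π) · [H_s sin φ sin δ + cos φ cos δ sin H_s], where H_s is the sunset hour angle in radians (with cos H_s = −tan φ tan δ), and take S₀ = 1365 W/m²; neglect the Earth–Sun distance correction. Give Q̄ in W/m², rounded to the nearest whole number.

The sunset hour angle satisfies cos H_s = −tan φ tan δ = 0.0717, giving H_s = 85.89°. In radians, H_s = 1.4991.
H_s sin φ sin δ = 1.4991 × 0.1942 × -0.3404 = -0.0991.
cos φ cos δ sin H_s = 0.9810 × 0.9403 × 0.9974 = 0.9200.
Q̄ = (1365/π) × (-0.0991 + 0.9200) = 434.49 × 0.8209 = 356.67 W/m².

357 W/m²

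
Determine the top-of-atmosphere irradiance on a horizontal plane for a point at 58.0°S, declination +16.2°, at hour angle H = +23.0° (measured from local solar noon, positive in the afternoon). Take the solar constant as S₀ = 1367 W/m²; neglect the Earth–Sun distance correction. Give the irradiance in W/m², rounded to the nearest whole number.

With φ = -58.0°, δ = 16.2°, H = 23.00°: sin φ sin δ = -0.2366, cos φ cos δ cos H = 0.4684, so cos θ_z = 0.2318.
Top-of-atmosphere irradiance = S₀ cos θ_z = 1367 × 0.2318 = 316.87 W/m².

317 W/m²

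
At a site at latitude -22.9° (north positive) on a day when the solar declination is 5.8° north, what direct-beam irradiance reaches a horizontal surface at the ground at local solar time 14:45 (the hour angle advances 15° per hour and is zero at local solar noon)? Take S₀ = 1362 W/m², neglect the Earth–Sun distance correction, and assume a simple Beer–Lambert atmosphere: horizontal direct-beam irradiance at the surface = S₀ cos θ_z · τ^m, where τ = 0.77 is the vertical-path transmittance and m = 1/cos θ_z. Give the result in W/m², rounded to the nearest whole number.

Hour angle H = 15° × (14.75 − 12) = 41.25°.
With φ = -22.9°, δ = 5.8°, H = 41.25°: sin φ sin δ = -0.0393, cos φ cos δ cos H = 0.6890, so cos θ_z = 0.6497.
Air mass m = 1/cos θ_z = 1/0.6497 = 1.539; τ^m = 0.77^1.539 = 0.6688.
Surface direct beam = 1362 × 0.6497 × 0.6688 = 591.82 W/m².

592 W/m²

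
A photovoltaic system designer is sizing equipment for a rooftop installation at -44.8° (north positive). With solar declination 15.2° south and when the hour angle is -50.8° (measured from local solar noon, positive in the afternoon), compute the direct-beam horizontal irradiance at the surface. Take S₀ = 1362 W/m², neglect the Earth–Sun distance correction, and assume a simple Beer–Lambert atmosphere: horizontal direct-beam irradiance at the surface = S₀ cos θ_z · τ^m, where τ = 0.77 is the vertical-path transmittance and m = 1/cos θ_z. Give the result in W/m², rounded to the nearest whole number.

cos θ_z = sin φ sin δ + cos φ cos δ cos H = (-0.7046)(-0.2622) + (0.7096)(0.9650)(0.6320) = 0.6175.
Air mass m = 1/cos θ_z = 1/0.6175 = 1.619; τ^m = 0.77^1.619 = 0.6550.
Surface direct beam = 1362 × 0.6175 × 0.6550 = 550.88 W/m².

551 W/m²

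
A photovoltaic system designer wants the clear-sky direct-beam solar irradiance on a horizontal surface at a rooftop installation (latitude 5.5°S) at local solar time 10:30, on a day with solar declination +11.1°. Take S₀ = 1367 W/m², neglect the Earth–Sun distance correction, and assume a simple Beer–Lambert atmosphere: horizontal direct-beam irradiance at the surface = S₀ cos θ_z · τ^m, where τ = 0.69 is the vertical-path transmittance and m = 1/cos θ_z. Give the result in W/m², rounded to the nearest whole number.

794 W/m²

Hour angle H = 15° × (10.5 − 12) = -22.50°.
cos θ_z = sin φ sin δ + cos φ cos δ cos H = (-0.0958)(0.1925) + (0.9954)(0.9813)(0.9239) = 0.8840.
Air mass m = 1/cos θ_z = 1/0.8840 = 1.131; τ^m = 0.69^1.131 = 0.6573.
Surface direct beam = 1367 × 0.8840 × 0.6573 = 794.30 W/m².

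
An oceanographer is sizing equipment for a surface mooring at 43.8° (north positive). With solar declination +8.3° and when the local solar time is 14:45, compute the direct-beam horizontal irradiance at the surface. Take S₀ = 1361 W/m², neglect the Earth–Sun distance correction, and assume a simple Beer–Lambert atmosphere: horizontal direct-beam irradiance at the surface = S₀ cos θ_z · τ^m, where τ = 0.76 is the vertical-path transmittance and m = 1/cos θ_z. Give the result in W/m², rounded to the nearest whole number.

Hour angle H = 15° × (14.75 − 12) = 41.25°.
cos θ_z = sin(43.8°) sin(8.3°) + cos(43.8°) cos(8.3°) cos(41.25°) = 0.0999 + 0.5370 = 0.6369.
Air mass m = 1/cos θ_z = 1/0.6369 = 1.570; τ^m = 0.76^1.570 = 0.6499.
Surface direct beam = 1361 × 0.6369 × 0.6499 = 563.35 W/m².

563 W/m²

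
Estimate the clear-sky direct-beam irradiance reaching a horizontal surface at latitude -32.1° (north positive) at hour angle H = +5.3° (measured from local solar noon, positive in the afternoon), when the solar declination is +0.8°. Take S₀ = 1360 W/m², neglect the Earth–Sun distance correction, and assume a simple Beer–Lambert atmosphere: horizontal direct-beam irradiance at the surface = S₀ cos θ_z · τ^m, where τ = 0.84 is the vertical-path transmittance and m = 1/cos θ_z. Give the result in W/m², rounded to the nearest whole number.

923 W/m²

With φ = -32.1°, δ = 0.8°, H = 5.30°: sin φ sin δ = -0.0074, cos φ cos δ cos H = 0.8434, so cos θ_z = 0.8360.
Air mass m = 1/cos θ_z = 1/0.8360 = 1.196; τ^m = 0.84^1.196 = 0.8118.
Surface direct beam = 1360 × 0.8360 × 0.8118 = 922.98 W/m².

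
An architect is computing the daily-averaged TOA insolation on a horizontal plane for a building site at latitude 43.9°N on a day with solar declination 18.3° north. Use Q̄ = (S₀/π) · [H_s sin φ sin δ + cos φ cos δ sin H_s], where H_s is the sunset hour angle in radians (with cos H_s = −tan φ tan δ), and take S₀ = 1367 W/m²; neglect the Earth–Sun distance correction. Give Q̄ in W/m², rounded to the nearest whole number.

462 W/m²

−tan φ tan δ = −(0.9623)(0.3307) = -0.3182; H_s = arccos(-0.3182) = 108.55°. In radians, H_s = 1.8946.
H_s sin φ sin δ = 1.8946 × 0.6934 × 0.3140 = 0.4125.
cos φ cos δ sin H_s = 0.7206 × 0.9494 × 0.9480 = 0.6486.
Q̄ = (1367/π) × (0.4125 + 0.6486) = 435.13 × 1.0611 = 461.72 W/m².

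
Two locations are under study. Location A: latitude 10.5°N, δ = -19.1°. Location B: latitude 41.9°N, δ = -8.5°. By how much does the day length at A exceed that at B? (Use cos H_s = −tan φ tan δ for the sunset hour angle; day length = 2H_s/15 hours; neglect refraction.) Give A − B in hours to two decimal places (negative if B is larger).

+0.54 h

A: H_s = arccos(−tan 10.5° · tan -19.1°) = 86.32°, so 2H_s/15 = 11.5093 h.
B: H_s = arccos(−tan 41.9° · tan -8.5°) = 82.29°, so 2H_s/15 = 10.9720 h.
A − B = 11.5093 − 10.9720 = 0.5373 h.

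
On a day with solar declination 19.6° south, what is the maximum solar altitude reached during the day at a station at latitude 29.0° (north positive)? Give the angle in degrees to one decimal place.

At local solar noon the hour angle is zero, so the elevation is 90° − |φ − δ| = 90° − |29.0° − (-19.6°)| = 90° − 48.6° = 41.4°.

41.4°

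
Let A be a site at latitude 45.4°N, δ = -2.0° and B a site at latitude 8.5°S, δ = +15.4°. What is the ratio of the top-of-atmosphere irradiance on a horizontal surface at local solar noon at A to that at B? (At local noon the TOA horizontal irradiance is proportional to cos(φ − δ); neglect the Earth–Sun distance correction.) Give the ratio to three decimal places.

A: cos θ_z = cos(45.4° − (-2.0°)) = 0.6769.
B: cos θ_z = cos(-8.5° − (15.4°)) = 0.9143.
Ratio A/B = 0.6769 / 0.9143 = 0.7403.

0.740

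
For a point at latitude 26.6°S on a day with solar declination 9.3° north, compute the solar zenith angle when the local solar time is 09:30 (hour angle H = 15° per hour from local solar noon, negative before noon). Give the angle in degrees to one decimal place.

51.1°

Hour angle H = 15° × (9.5 − 12) = -37.50°.
cos θ_z = sin(-26.6°) sin(9.3°) + cos(-26.6°) cos(9.3°) cos(-37.50°) = -0.0724 + 0.7001 = 0.6277.
θ_z = arccos(0.6277) = 51.12°.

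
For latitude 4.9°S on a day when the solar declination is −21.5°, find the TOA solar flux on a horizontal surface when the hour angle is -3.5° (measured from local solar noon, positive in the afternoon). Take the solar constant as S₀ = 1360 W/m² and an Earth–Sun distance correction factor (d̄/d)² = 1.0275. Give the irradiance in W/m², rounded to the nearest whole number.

1337 W/m²

cos θ_z = sin φ sin δ + cos φ cos δ cos H = (-0.0854)(-0.3665) + (0.9963)(0.9304)(0.9981) = 0.9565.
Top-of-atmosphere irradiance = S₀ (d̄/d)² cos θ_z = 1360 × 1.0275 × 0.9565 = 1336.61 W/m².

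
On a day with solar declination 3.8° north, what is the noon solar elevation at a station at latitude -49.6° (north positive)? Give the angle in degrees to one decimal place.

At local solar noon the hour angle is zero, so the elevation is 90° − |φ − δ| = 90° − |-49.6° − (3.8°)| = 90° − 53.4° = 36.6°.

36.6°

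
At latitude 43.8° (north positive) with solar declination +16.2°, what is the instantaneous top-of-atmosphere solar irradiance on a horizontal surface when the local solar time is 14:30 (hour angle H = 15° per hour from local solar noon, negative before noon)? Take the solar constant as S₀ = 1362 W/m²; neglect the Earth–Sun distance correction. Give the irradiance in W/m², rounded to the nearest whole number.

1012 W/m²

Hour angle H = 15° × (14.5 − 12) = 37.50°.
cos θ_z = sin φ sin δ + cos φ cos δ cos H = (0.6921)(0.2790) + (0.7218)(0.9603)(0.7934) = 0.7430.
Top-of-atmosphere irradiance = S₀ cos θ_z = 1362 × 0.7430 = 1011.97 W/m².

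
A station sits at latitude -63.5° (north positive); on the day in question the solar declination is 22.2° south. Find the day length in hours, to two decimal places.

19.32 hours

The sunset hour angle satisfies cos H_s = −tan φ tan δ = -0.8185, giving H_s = 144.93°.
Day length = 2 H_s / 15° h⁻¹ = 289.86° / 15 = 19.324 h.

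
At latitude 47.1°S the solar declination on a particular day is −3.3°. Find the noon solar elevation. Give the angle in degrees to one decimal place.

46.2°

At local solar noon the hour angle is zero, so the elevation is 90° − |φ − δ| = 90° − |-47.1° − (-3.3°)| = 90° − 43.8° = 46.2°.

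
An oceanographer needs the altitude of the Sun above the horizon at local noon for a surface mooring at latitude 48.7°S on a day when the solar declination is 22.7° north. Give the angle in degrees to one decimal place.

18.6°

At local solar noon the hour angle is zero, so the elevation is 90° − |φ − δ| = 90° − |-48.7° − (22.7°)| = 90° − 71.4° = 18.6°.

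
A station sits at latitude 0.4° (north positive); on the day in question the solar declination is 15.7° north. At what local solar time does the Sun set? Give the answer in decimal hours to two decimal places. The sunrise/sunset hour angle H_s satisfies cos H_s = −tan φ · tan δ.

18.01 h

−tan φ tan δ = −(0.0070)(0.2811) = -0.0020; H_s = arccos(-0.0020) = 90.11°.
Sunset is at 12 + H_s/15 = 12 + 6.007 = 18.007 h local solar time.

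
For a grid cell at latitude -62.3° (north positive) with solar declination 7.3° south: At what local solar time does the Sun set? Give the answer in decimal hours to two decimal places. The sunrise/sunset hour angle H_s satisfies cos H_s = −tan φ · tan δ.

18.94 h

cos H_s = −tan(-62.3°) · tan(-7.3°) = -0.2440, so H_s = arccos(-0.2440) = 104.12°.
Sunset is at 12 + H_s/15 = 12 + 6.941 = 18.941 h local solar time.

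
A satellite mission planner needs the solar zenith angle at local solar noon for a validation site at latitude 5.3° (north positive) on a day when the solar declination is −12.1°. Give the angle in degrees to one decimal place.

17.4°

At local solar noon the hour angle is zero, so the zenith angle is |φ − δ| = |5.3° − (-12.1°)| = 17.4°.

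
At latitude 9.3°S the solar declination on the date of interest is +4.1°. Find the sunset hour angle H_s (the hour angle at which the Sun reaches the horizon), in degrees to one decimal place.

89.3°

−tan φ tan δ = −(-0.1638)(0.0717) = 0.0117; H_s = arccos(0.0117) = 89.33°.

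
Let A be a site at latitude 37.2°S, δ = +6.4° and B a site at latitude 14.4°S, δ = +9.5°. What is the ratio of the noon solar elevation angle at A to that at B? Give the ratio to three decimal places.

0.702

A: 90° − |-37.2 − (6.4)| = 46.40°.
B: 90° − |-14.4 − (9.5)| = 66.10°.
Ratio A/B = 46.4000 / 66.1000 = 0.7020.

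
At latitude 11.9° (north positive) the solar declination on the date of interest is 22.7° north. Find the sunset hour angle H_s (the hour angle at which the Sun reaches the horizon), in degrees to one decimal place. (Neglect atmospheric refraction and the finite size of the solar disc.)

95.1°

cos H_s = −tan(11.9°) · tan(22.7°) = -0.0882, so H_s = arccos(-0.0882) = 95.06°.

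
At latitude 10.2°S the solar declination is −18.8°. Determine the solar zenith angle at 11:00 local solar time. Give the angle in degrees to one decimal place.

16.9°

Hour angle H = 15° × (11 − 12) = -15.00°.
With φ = -10.2°, δ = -18.8°, H = -15.00°: sin φ sin δ = 0.0571, cos φ cos δ cos H = 0.8999, so cos θ_z = 0.9570.
θ_z = arccos(0.9570) = 16.86°.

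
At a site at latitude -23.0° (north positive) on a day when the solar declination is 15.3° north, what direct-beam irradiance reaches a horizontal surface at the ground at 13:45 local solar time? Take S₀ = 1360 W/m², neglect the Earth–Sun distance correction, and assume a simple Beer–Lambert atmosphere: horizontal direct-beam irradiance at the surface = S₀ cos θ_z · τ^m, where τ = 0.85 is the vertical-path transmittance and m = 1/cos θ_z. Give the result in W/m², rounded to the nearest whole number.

746 W/m²

Hour angle H = 15° × (13.75 − 12) = 26.25°.
cos θ_z = sin φ sin δ + cos φ cos δ cos H = (-0.3907)(0.2639) + (0.9205)(0.9646)(0.8969) = 0.6933.
Air mass m = 1/cos θ_z = 1/0.6933 = 1.442; τ^m = 0.85^1.442 = 0.7911.
Surface direct beam = 1360 × 0.6933 × 0.7911 = 745.92 W/m².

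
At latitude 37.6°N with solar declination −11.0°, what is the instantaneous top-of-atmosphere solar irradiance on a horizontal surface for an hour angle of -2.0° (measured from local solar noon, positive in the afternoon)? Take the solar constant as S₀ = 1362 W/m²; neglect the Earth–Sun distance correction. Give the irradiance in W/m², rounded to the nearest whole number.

900 W/m²

With φ = 37.6°, δ = -11.0°, H = -2.00°: sin φ sin δ = -0.1164, cos φ cos δ cos H = 0.7773, so cos θ_z = 0.6609.
Top-of-atmosphere irradiance = S₀ cos θ_z = 1362 × 0.6609 = 900.15 W/m².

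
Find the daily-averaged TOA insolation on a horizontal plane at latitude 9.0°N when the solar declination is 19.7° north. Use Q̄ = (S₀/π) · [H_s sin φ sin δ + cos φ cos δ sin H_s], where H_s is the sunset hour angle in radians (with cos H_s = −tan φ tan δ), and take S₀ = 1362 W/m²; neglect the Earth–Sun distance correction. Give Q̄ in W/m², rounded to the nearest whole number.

440 W/m²

cos H_s = −tan(9.0°) · tan(19.7°) = -0.0567, so H_s = arccos(-0.0567) = 93.25°. In radians, H_s = 1.6275.
H_s sin φ sin δ = 1.6275 × 0.1564 × 0.3371 = 0.0858.
cos φ cos δ sin H_s = 0.9877 × 0.9415 × 0.9984 = 0.9284.
Q̄ = (1362/π) × (0.0858 + 0.9284) = 433.54 × 1.0142 = 439.70 W/m².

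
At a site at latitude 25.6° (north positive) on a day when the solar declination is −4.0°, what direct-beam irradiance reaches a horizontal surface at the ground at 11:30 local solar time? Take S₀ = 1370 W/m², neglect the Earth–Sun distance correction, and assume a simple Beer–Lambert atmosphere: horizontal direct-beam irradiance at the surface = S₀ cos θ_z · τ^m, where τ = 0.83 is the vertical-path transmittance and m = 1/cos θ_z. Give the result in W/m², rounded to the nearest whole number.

951 W/m²

Hour angle H = 15° × (11.5 − 12) = -7.50°.
cos θ_z = sin φ sin δ + cos φ cos δ cos H = (0.4321)(-0.0698) + (0.9018)(0.9976)(0.9914) = 0.8617.
Air mass m = 1/cos θ_z = 1/0.8617 = 1.160; τ^m = 0.83^1.160 = 0.8056.
Surface direct beam = 1370 × 0.8617 × 0.8056 = 951.03 W/m².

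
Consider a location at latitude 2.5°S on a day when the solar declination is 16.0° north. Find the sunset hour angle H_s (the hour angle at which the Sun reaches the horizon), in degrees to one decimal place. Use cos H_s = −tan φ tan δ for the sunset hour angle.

89.3°

The sunset hour angle satisfies cos H_s = −tan φ tan δ = 0.0125, giving H_s = 89.28°.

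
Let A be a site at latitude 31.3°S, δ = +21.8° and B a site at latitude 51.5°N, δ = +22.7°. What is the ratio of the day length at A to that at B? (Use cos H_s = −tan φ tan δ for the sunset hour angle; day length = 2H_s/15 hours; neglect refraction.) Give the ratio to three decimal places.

0.624

A: H_s = arccos(−tan -31.3° · tan 21.8°) = 75.93°, so 2H_s/15 = 10.1240 h.
B: H_s = arccos(−tan 51.5° · tan 22.7°) = 121.73°, so 2H_s/15 = 16.2307 h.
Ratio A/B = 10.1240 / 16.2307 = 0.6238.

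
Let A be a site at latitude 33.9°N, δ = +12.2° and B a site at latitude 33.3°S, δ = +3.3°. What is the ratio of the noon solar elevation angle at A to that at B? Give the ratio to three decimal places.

A: 90° − |33.9 − (12.2)| = 68.30°.
B: 90° − |-33.3 − (3.3)| = 53.40°.
Ratio A/B = 68.3000 / 53.4000 = 1.2790.

1.279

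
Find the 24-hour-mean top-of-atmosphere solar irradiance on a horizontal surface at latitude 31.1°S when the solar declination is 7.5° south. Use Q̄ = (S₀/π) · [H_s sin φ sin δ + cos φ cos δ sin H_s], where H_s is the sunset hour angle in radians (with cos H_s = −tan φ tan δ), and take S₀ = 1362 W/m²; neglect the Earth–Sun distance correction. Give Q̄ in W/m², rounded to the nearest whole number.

−tan φ tan δ = −(-0.6032)(-0.1317) = -0.0794; H_s = arccos(-0.0794) = 94.55°. In radians, H_s = 1.6502.
H_s sin φ sin δ = 1.6502 × -0.5165 × -0.1305 = 0.1112.
cos φ cos δ sin H_s = 0.8563 × 0.9914 × 0.9968 = 0.8462.
Q̄ = (1362/π) × (0.1112 + 0.8462) = 433.54 × 0.9574 = 415.07 W/m².

415 W/m²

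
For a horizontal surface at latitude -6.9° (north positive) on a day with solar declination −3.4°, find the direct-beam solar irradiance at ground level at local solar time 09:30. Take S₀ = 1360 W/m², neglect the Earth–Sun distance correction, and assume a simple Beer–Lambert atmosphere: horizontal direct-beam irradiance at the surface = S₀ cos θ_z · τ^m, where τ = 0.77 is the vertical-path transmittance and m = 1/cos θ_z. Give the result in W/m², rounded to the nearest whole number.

Hour angle H = 15° × (9.5 − 12) = -37.50°.
cos θ_z = sin(-6.9°) sin(-3.4°) + cos(-6.9°) cos(-3.4°) cos(-37.50°) = 0.0071 + 0.7862 = 0.7933.
Air mass m = 1/cos θ_z = 1/0.7933 = 1.261; τ^m = 0.77^1.261 = 0.7192.
Surface direct beam = 1360 × 0.7933 × 0.7192 = 775.94 W/m².

776 W/m²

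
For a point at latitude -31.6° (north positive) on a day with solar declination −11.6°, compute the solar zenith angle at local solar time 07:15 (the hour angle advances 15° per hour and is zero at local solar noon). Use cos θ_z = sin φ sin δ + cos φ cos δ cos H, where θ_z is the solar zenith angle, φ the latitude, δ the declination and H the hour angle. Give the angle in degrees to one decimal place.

68.1°

Hour angle H = 15° × (7.25 − 12) = -71.25°.
With φ = -31.6°, δ = -11.6°, H = -71.25°: sin φ sin δ = 0.1054, cos φ cos δ cos H = 0.2682, so cos θ_z = 0.3736.
θ_z = arccos(0.3736) = 68.06°.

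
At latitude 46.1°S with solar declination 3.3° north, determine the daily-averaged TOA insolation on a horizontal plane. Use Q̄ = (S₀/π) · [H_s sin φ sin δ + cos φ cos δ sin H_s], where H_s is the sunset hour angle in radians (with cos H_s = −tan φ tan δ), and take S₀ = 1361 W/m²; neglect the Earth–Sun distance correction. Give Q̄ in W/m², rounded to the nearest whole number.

272 W/m²

−tan φ tan δ = −(-1.0392)(0.0577) = 0.0600; H_s = arccos(0.0600) = 86.56°. In radians, H_s = 1.5108.
H_s sin φ sin δ = 1.5108 × -0.7206 × 0.0576 = -0.0627.
cos φ cos δ sin H_s = 0.6934 × 0.9983 × 0.9982 = 0.6910.
Q̄ = (1361/π) × (-0.0627 + 0.6910) = 433.22 × 0.6283 = 272.19 W/m².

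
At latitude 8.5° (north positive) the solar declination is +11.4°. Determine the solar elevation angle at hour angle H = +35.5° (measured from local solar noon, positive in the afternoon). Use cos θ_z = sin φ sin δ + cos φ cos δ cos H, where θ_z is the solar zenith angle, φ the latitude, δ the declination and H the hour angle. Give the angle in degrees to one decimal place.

54.9°

cos θ_z = sin φ sin δ + cos φ cos δ cos H = (0.1478)(0.1977) + (0.9890)(0.9803)(0.8141) = 0.8185.
θ_z = arccos(0.8185) = 35.07°, so the elevation is 90° − 35.07° = 54.93°.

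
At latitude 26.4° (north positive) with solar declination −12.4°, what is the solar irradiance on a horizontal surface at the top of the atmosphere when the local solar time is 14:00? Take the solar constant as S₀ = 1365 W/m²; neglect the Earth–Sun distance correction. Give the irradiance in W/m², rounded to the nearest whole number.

904 W/m²

Hour angle H = 15° × (14 − 12) = 30.00°.
cos θ_z = sin φ sin δ + cos φ cos δ cos H = (0.4446)(-0.2147) + (0.8957)(0.9767)(0.8660) = 0.6621.
Top-of-atmosphere irradiance = S₀ cos θ_z = 1365 × 0.6621 = 903.77 W/m².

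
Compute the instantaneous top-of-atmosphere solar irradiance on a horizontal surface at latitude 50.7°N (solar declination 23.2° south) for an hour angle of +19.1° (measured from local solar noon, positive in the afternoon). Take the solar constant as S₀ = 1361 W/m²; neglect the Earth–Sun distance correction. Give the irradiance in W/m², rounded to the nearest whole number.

cos θ_z = sin(50.7°) sin(-23.2°) + cos(50.7°) cos(-23.2°) cos(19.10°) = -0.3048 + 0.5501 = 0.2453.
Top-of-atmosphere irradiance = S₀ cos θ_z = 1361 × 0.2453 = 333.85 W/m².

334 W/m²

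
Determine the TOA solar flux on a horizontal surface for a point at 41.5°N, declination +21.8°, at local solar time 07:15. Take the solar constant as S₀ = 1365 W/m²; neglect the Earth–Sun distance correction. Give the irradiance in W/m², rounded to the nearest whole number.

Hour angle H = 15° × (7.25 − 12) = -71.25°.
With φ = 41.5°, δ = 21.8°, H = -71.25°: sin φ sin δ = 0.2461, cos φ cos δ cos H = 0.2235, so cos θ_z = 0.4696.
Top-of-atmosphere irradiance = S₀ cos θ_z = 1365 × 0.4696 = 641.00 W/m².

641 W/m²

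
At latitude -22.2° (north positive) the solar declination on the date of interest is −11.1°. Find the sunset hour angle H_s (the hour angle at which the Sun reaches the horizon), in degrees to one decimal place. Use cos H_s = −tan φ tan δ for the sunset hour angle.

94.6°

−tan φ tan δ = −(-0.4081)(-0.1962) = -0.0801; H_s = arccos(-0.0801) = 94.59°.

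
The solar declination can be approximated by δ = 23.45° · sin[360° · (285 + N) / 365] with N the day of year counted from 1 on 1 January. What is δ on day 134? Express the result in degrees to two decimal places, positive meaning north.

360 × (285 + 134) / 365 = 413.260°; sin(413.260°) = 0.8014.
δ = 23.45 × 0.8014 = 18.793° ≈ +18.79°.

+18.79°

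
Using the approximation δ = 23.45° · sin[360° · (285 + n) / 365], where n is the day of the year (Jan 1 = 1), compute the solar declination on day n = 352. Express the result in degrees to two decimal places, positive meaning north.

360 × (285 + 352) / 365 = 628.274°; sin(628.274°) = -0.9995.
δ = 23.45 × -0.9995 = -23.438° ≈ -23.44°.

-23.44°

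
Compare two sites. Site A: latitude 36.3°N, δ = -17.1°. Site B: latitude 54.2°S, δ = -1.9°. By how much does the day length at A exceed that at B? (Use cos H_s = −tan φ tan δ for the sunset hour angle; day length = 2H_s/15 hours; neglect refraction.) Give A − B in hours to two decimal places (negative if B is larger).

-2.09 h

A: H_s = arccos(−tan 36.3° · tan -17.1°) = 76.94°, so 2H_s/15 = 10.2587 h.
B: H_s = arccos(−tan -54.2° · tan -1.9°) = 92.64°, so 2H_s/15 = 12.3520 h.
A − B = 10.2587 − 12.3520 = -2.0933 h.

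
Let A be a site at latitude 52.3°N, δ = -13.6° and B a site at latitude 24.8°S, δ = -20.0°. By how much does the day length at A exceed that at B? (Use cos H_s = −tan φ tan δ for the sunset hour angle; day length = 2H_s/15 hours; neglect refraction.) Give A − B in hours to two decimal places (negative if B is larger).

-3.72 h

A: H_s = arccos(−tan 52.3° · tan -13.6°) = 71.76°, so 2H_s/15 = 9.5680 h.
B: H_s = arccos(−tan -24.8° · tan -20.0°) = 99.68°, so 2H_s/15 = 13.2907 h.
A − B = 9.5680 − 13.2907 = -3.7227 h.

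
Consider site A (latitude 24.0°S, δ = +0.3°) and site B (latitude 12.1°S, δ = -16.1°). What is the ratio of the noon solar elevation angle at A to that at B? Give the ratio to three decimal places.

0.764

A: 90° − |-24.0 − (0.3)| = 65.70°.
B: 90° − |-12.1 − (-16.1)| = 86.00°.
Ratio A/B = 65.7000 / 86.0000 = 0.7640.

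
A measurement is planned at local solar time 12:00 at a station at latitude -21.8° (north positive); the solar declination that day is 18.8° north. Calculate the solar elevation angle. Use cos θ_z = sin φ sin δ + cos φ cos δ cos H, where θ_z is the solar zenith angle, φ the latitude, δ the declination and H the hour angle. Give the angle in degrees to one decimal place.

49.4°

Hour angle H = 15° × (12 − 12) = 0.00°.
cos θ_z = sin(-21.8°) sin(18.8°) + cos(-21.8°) cos(18.8°) cos(0.00°) = -0.1197 + 0.8790 = 0.7593.
θ_z = arccos(0.7593) = 40.60°, so the elevation is 90° − 40.60° = 49.40°.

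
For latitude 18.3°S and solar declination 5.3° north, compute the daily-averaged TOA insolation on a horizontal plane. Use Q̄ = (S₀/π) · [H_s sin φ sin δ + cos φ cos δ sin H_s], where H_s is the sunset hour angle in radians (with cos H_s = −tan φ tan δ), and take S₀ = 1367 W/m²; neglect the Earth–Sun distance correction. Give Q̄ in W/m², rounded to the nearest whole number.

392 W/m²

−tan φ tan δ = −(-0.3307)(0.0928) = 0.0307; H_s = arccos(0.0307) = 88.24°. In radians, H_s = 1.5401.
H_s sin φ sin δ = 1.5401 × -0.3140 × 0.0924 = -0.0447.
cos φ cos δ sin H_s = 0.9494 × 0.9957 × 0.9995 = 0.9448.
Q̄ = (1367/π) × (-0.0447 + 0.9448) = 435.13 × 0.9001 = 391.66 W/m².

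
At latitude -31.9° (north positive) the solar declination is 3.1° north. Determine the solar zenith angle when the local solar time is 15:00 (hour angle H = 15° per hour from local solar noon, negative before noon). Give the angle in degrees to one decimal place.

55.2°

Hour angle H = 15° × (15 − 12) = 45.00°.
cos θ_z = sin(-31.9°) sin(3.1°) + cos(-31.9°) cos(3.1°) cos(45.00°) = -0.0286 + 0.5994 = 0.5708.
θ_z = arccos(0.5708) = 55.19°.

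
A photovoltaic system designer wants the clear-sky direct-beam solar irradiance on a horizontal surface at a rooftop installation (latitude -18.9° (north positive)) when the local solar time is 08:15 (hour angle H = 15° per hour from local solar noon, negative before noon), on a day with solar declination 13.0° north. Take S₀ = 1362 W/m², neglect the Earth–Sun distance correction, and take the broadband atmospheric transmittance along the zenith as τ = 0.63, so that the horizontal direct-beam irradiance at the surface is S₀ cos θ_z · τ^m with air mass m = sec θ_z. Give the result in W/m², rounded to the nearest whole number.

Hour angle H = 15° × (8.25 − 12) = -56.25°.
With φ = -18.9°, δ = 13.0°, H = -56.25°: sin φ sin δ = -0.0729, cos φ cos δ cos H = 0.5121, so cos θ_z = 0.4392.
Air mass m = 1/cos θ_z = 1/0.4392 = 2.277; τ^m = 0.63^2.277 = 0.3492.
Surface direct beam = 1362 × 0.4392 × 0.3492 = 208.89 W/m².

209 W/m²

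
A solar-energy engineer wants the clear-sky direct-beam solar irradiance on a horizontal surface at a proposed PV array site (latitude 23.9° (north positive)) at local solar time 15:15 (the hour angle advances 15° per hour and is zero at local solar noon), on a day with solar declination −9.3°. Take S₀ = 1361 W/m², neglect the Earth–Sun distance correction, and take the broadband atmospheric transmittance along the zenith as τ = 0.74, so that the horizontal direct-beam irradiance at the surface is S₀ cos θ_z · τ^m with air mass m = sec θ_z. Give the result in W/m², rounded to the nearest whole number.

Hour angle H = 15° × (15.25 − 12) = 48.75°.
cos θ_z = sin(23.9°) sin(-9.3°) + cos(23.9°) cos(-9.3°) cos(48.75°) = -0.0655 + 0.5949 = 0.5294.
Air mass m = 1/cos θ_z = 1/0.5294 = 1.889; τ^m = 0.74^1.889 = 0.5662.
Surface direct beam = 1361 × 0.5294 × 0.5662 = 407.95 W/m².

408 W/m²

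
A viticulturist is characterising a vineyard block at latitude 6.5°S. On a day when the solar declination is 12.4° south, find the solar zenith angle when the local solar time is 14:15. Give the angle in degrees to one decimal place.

Hour angle H = 15° × (14.25 − 12) = 33.75°.
cos θ_z = sin(-6.5°) sin(-12.4°) + cos(-6.5°) cos(-12.4°) cos(33.75°) = 0.0243 + 0.8069 = 0.8312.
θ_z = arccos(0.8312) = 33.78°.

33.8°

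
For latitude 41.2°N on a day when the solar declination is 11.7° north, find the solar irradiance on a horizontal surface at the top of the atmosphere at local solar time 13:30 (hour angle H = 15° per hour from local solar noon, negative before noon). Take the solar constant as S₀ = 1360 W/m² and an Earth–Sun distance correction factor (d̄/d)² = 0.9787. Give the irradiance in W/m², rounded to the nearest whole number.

Hour angle H = 15° × (13.5 − 12) = 22.50°.
With φ = 41.2°, δ = 11.7°, H = 22.50°: sin φ sin δ = 0.1336, cos φ cos δ cos H = 0.6807, so cos θ_z = 0.8143.
Top-of-atmosphere irradiance = S₀ (d̄/d)² cos θ_z = 1360 × 0.9787 × 0.8143 = 1083.86 W/m².

1084 W/m²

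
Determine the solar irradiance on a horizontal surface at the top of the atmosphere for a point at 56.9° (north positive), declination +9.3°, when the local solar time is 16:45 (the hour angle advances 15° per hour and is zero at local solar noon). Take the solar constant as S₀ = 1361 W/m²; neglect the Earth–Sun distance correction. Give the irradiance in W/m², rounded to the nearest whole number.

420 W/m²

Hour angle H = 15° × (16.75 − 12) = 71.25°.
With φ = 56.9°, δ = 9.3°, H = 71.25°: sin φ sin δ = 0.1354, cos φ cos δ cos H = 0.1732, so cos θ_z = 0.3086.
Top-of-atmosphere irradiance = S₀ cos θ_z = 1361 × 0.3086 = 420.00 W/m².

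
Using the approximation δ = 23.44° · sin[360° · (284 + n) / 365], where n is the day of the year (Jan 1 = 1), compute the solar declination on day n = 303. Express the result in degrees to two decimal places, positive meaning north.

-14.74°

360 × (284 + 303) / 365 = 578.959°; sin(578.959°) = -0.6288.
δ = 23.44 × -0.6288 = -14.739° ≈ -14.74°.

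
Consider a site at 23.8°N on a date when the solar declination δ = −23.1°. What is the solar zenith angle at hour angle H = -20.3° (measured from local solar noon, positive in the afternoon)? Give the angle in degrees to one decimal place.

cos θ_z = sin φ sin δ + cos φ cos δ cos H = (0.4035)(-0.3923) + (0.9150)(0.9198)(0.9379) = 0.6311.
θ_z = arccos(0.6311) = 50.87°.

50.9°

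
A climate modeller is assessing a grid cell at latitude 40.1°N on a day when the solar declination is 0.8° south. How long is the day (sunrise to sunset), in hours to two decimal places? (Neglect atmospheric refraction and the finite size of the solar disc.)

11.91 hours

The sunset hour angle satisfies cos H_s = −tan φ tan δ = 0.0118, giving H_s = 89.32°.
Day length = 2 H_s / 15° h⁻¹ = 178.64° / 15 = 11.909 h.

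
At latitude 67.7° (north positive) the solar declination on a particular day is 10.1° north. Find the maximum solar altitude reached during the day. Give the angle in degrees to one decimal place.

32.4°

At local solar noon the hour angle is zero, so the elevation is 90° − |φ − δ| = 90° − |67.7° − (10.1°)| = 90° − 57.6° = 32.4°.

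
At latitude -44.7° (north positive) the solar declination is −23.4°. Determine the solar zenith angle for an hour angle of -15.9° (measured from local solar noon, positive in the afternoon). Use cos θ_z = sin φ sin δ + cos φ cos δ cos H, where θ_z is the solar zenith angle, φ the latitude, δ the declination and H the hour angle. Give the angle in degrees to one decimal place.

With φ = -44.7°, δ = -23.4°, H = -15.90°: sin φ sin δ = 0.2794, cos φ cos δ cos H = 0.6274, so cos θ_z = 0.9068.
θ_z = arccos(0.9068) = 24.93°.

24.9°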